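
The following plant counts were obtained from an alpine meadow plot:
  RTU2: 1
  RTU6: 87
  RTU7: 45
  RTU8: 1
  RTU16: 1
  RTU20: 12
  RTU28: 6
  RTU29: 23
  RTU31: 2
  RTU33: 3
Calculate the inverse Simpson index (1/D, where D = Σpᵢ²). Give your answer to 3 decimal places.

3.175

Total N = 1+87+45+1+1+12+6+23+2+3 = 181, so the proportions are 0.0055249, 0.480663, 0.2486188, 0.0055249, 0.0055249, 0.0662983, 0.0331492, 0.1270718, 0.0110497, 0.0165746 (working shown to 7 dp, full precision carried).
D = 0.0055249² + 0.480663² + 0.2486188² + 0.0055249² + 0.0055249² + 0.0662983² + 0.0331492² + 0.1270718² + 0.0110497² + 0.0165746² = 0.0000305 + 0.2310369 + 0.0618113 + 0.0000305 + 0.0000305 + 0.0043955 + 0.0010989 + 0.0161472 + 0.0001221 + 0.0002747 = 0.3149782.
So 1/D = 3.17482, i.e. 3.175 to 3 decimal places.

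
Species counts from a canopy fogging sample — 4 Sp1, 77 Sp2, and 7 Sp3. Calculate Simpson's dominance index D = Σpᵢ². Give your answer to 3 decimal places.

0.774

Total N = 4+77+7 = 88, so the proportions are 0.04545, 0.875, 0.07955 (working shown to 5 dp, full precision carried).
D = 0.04545² + 0.875² + 0.07955² = 0.00207 + 0.76562 + 0.00633 = 0.77402.
To 3 decimal places, D = 0.774.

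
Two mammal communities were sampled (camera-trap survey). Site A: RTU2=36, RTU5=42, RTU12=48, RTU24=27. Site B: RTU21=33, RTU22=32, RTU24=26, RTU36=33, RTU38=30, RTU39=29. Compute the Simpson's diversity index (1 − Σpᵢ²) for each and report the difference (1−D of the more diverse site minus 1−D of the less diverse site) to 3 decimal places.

0.092

Site A: N=153, proportions 0.2352941, 0.2745098, 0.3137255, 0.1764706, giving 1−D = 0.7397155 (working shown to 7 dp, full precision carried).
Site B: N=183, proportions 0.1803279, 0.1748634, 0.1420765, 0.1803279, 0.1639344, 0.1584699, giving 1−D = 0.8322136.
Difference = |0.7397155 − 0.8322136| = 0.0924981, i.e. 0.092 to 3 decimal places.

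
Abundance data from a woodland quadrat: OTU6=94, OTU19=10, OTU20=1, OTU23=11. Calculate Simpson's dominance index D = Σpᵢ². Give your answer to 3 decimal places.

0.673

Total N = 94+10+1+11 = 116, so the proportions are 0.81034, 0.08621, 0.00862, 0.09483 (working shown to 5 dp, full precision carried).
D = 0.81034² + 0.08621² + 0.00862² + 0.09483² = 0.65666 + 0.00743 + 0.00007 + 0.00899 = 0.67316.
To 3 decimal places, D = 0.673.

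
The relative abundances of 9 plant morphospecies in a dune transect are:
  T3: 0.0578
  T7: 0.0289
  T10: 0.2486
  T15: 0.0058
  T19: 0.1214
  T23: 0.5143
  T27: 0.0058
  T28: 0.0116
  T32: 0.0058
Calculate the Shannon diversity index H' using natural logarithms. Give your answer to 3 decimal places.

Each pᵢ ln pᵢ term (working shown to 5 dp, full precision carried): 0.0578×(-2.85077)=-0.16477, 0.0289×(-3.54391)=-0.10242, 0.2486×(-1.39191)=-0.34603, 0.0058×(-5.14990)=-0.02987, 0.1214×(-2.10866)=-0.25599, 0.5143×(-0.66495)=-0.34198, 0.0058×(-5.14990)=-0.02987, 0.0116×(-4.45675)=-0.05170, 0.0058×(-5.14990)=-0.02987.
Sum = -1.35250, so H' = 1.353.

1.353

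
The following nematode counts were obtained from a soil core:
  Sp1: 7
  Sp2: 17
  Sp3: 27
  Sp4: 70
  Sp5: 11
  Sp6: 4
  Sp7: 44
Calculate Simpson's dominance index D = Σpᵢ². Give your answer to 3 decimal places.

0.248

Total N = 7+17+27+70+11+4+44 = 180, so the proportions are 0.03889, 0.09444, 0.15, 0.38889, 0.06111, 0.02222, 0.24444 (working shown to 5 dp, full precision carried).
D = 0.03889² + 0.09444² + 0.15² + 0.38889² + 0.06111² + 0.02222² + 0.24444² = 0.00151 + 0.00892 + 0.02250 + 0.15123 + 0.00373 + 0.00049 + 0.05975 = 0.24815.
To 3 decimal places, D = 0.248.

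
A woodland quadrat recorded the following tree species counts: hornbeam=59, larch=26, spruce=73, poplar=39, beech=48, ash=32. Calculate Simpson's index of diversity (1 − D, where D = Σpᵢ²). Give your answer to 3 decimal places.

0.813

Total N = 59+26+73+39+48+32 = 277, so the proportions are 0.213, 0.09386, 0.26354, 0.14079, 0.17329, 0.11552 (working shown to 5 dp, full precision carried).
D = 0.213² + 0.09386² + 0.26354² + 0.14079² + 0.17329² + 0.11552² = 0.04537 + 0.00881 + 0.06945 + 0.01982 + 0.03003 + 0.01335 = 0.18683.
So 1 − D = 0.81317, i.e. 0.813 to 3 decimal places.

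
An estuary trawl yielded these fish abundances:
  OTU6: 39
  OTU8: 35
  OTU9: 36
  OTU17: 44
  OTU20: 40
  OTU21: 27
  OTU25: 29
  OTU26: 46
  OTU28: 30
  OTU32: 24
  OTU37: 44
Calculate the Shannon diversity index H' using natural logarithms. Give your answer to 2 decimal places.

2.38

Total N = 39+35+36+44+40+27+29+46+30+24+44 = 394, so the proportions are 0.099, 0.0888, 0.0914, 0.1117, 0.1015, 0.0685, 0.0736, 0.1168, 0.0761, 0.0609, 0.1117 (working shown to 4 dp, full precision carried).
Each pᵢ ln pᵢ term: 0.099×(-2.3128)=-0.2289, 0.0888×(-2.4210)=-0.2151, 0.0914×(-2.3928)=-0.2186, 0.1117×(-2.1922)=-0.2448, 0.1015×(-2.2875)=-0.2322, 0.0685×(-2.6805)=-0.1837, 0.0736×(-2.6091)=-0.1920, 0.1168×(-2.1477)=-0.2507, 0.0761×(-2.5752)=-0.1961, 0.0609×(-2.7983)=-0.1705, 0.1117×(-2.1922)=-0.2448.
Sum = -2.3775, so H' = 2.38.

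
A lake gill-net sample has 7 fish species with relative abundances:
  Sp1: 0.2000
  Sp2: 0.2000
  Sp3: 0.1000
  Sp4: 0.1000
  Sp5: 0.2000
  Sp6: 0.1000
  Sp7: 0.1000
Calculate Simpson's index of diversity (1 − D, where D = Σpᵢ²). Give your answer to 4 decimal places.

0.8400

D = 0.2² + 0.2² + 0.1² + 0.1² + 0.2² + 0.1² + 0.1² = 0.040000 + 0.040000 + 0.010000 + 0.010000 + 0.040000 + 0.010000 + 0.010000 = 0.160000 (working shown to 6 dp, full precision carried).
So 1 − D = 0.840000, i.e. 0.8400 to 4 decimal places.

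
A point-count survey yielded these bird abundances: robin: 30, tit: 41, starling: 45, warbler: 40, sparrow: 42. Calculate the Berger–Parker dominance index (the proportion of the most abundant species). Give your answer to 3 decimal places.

Total N = 30+41+45+40+42 = 198, so the proportions are 0.15152, 0.20707, 0.22727, 0.20202, 0.21212 (working shown to 5 dp, full precision carried).
The largest proportion is 0.22727, i.e. d = 0.227 to 3 decimal places.

0.227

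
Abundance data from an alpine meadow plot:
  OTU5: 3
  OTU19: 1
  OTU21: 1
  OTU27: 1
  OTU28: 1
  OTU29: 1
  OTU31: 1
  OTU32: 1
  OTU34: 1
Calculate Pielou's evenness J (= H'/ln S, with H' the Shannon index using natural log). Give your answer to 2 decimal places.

0.95

Total N = 3+1+1+1+1+1+1+1+1 = 11, so the proportions are 0.27273, 0.09091, 0.09091, 0.09091, 0.09091, 0.09091, 0.09091, 0.09091, 0.09091 (working shown to 5 dp, full precision carried).
H' = −Σ pᵢ ln pᵢ = −((-0.35435) + (-0.21799) + (-0.21799) + (-0.21799) + (-0.21799) + (-0.21799) + (-0.21799) + (-0.21799) + (-0.21799)) = 2.09827.
With S = 9 species, ln S = 2.19722, so J = 2.09827/2.19722 = 0.95497, i.e. 0.95 to 2 decimal places.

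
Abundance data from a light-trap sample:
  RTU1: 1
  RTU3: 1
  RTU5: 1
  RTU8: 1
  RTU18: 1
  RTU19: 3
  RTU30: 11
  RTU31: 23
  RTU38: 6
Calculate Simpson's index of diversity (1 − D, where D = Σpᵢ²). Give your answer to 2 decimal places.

Total N = 1+1+1+1+1+3+11+23+6 = 48, so the proportions are 0.0208, 0.0208, 0.0208, 0.0208, 0.0208, 0.0625, 0.2292, 0.4792, 0.125 (working shown to 4 dp, full precision carried).
D = 0.0208² + 0.0208² + 0.0208² + 0.0208² + 0.0208² + 0.0625² + 0.2292² + 0.4792² + 0.125² = 0.0004 + 0.0004 + 0.0004 + 0.0004 + 0.0004 + 0.0039 + 0.0525 + 0.2296 + 0.0156 = 0.3038.
So 1 − D = 0.6962, i.e. 0.70 to 2 decimal places.

0.70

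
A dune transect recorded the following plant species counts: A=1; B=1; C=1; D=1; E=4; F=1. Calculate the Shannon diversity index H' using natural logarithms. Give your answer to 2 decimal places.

Total N = 1+1+1+1+4+1 = 9, so the proportions are 0.1111, 0.1111, 0.1111, 0.1111, 0.4444, 0.1111 (working shown to 4 dp, full precision carried).
Each pᵢ ln pᵢ term: 0.1111×(-2.1972)=-0.2441, 0.1111×(-2.1972)=-0.2441, 0.1111×(-2.1972)=-0.2441, 0.1111×(-2.1972)=-0.2441, 0.4444×(-0.8109)=-0.3604, 0.1111×(-2.1972)=-0.2441.
Sum = -1.5811, so H' = 1.58.

1.58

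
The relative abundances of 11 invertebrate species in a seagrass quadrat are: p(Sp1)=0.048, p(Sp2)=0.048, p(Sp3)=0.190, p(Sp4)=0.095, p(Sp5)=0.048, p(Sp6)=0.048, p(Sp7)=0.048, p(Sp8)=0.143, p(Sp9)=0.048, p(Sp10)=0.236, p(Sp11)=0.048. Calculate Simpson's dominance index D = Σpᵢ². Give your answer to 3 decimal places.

0.137

D = 0.048² + 0.048² + 0.19² + 0.095² + 0.048² + 0.048² + 0.048² + 0.143² + 0.048² + 0.236² + 0.048² = 0.00230 + 0.00230 + 0.03610 + 0.00903 + 0.00230 + 0.00230 + 0.00230 + 0.02045 + 0.00230 + 0.05570 + 0.00230 = 0.13740 (working shown to 5 dp, full precision carried).
To 3 decimal places, D = 0.137.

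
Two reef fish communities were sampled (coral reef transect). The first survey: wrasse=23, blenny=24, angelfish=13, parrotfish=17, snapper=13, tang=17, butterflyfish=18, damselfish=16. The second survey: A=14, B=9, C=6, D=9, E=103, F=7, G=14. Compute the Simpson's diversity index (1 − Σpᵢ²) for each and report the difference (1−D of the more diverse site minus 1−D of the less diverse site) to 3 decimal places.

The first survey: N=141, proportions 0.16312, 0.17021, 0.0922, 0.12057, 0.0922, 0.12057, 0.12766, 0.11348, giving 1−D = 0.86917 (working shown to 5 dp, full precision carried).
The second survey: N=162, proportions 0.08642, 0.05556, 0.03704, 0.05556, 0.6358, 0.04321, 0.08642, giving 1−D = 0.57141.
Difference = |0.86917 − 0.57141| = 0.29776, i.e. 0.298 to 3 decimal places.

0.298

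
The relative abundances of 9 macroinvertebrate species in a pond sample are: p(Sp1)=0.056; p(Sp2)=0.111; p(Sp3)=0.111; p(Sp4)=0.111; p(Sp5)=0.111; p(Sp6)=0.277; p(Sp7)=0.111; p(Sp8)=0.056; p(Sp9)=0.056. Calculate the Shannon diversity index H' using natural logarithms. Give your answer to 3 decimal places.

2.060

Each pᵢ ln pᵢ term (working shown to 5 dp, full precision carried): 0.056×(-2.88240)=-0.16141, 0.111×(-2.19823)=-0.24400, 0.111×(-2.19823)=-0.24400, 0.111×(-2.19823)=-0.24400, 0.111×(-2.19823)=-0.24400, 0.277×(-1.28374)=-0.35560, 0.111×(-2.19823)=-0.24400, 0.056×(-2.88240)=-0.16141, 0.056×(-2.88240)=-0.16141.
Sum = -2.05985, so H' = 2.060.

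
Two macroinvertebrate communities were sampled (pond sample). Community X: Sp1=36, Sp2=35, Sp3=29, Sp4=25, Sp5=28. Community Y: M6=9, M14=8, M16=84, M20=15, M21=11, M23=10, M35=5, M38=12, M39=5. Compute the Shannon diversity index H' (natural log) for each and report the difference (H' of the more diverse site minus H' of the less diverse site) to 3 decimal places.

Community X: N=153, proportions 0.23529, 0.22876, 0.18954, 0.1634, 0.18301, giving H' = 1.59992 (working shown to 5 dp, full precision carried).
Community Y: N=159, proportions 0.0566, 0.05031, 0.5283, 0.09434, 0.06918, 0.06289, 0.03145, 0.07547, 0.03145, giving H' = 1.64415.
Difference = |1.59992 − 1.64415| = 0.04423, i.e. 0.044 to 3 decimal places.

0.044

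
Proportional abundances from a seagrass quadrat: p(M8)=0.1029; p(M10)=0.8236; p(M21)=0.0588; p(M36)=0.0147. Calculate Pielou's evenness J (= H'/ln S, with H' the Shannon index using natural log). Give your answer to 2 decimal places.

H' = −Σ pᵢ ln pᵢ = −((-0.2340) + (-0.1598) + (-0.1666) + (-0.0620)) = 0.6225 (working shown to 4 dp, full precision carried).
With S = 4 species, ln S = 1.3863, so J = 0.6225/1.3863 = 0.4490, i.e. 0.45 to 2 decimal places.

0.45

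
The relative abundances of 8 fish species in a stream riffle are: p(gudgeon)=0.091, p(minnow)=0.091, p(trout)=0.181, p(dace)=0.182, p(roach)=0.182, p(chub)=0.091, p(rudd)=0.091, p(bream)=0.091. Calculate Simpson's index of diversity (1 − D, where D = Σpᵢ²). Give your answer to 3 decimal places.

D = 0.091² + 0.091² + 0.181² + 0.182² + 0.182² + 0.091² + 0.091² + 0.091² = 0.00828 + 0.00828 + 0.03276 + 0.03312 + 0.03312 + 0.00828 + 0.00828 + 0.00828 = 0.14041 (working shown to 5 dp, full precision carried).
So 1 − D = 0.85959, i.e. 0.860 to 3 decimal places.

0.860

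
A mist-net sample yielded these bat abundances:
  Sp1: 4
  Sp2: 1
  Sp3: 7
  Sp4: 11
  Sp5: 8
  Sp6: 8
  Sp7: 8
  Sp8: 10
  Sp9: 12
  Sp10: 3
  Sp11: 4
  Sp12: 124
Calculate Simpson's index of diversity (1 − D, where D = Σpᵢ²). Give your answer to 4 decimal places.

0.5994

Total N = 4+1+7+11+8+8+8+10+12+3+4+124 = 200, so the proportions are 0.02, 0.005, 0.035, 0.055, 0.04, 0.04, 0.04, 0.05, 0.06, 0.015, 0.02, 0.62 (working shown to 6 dp, full precision carried).
D = 0.02² + 0.005² + 0.035² + 0.055² + 0.04² + 0.04² + 0.04² + 0.05² + 0.06² + 0.015² + 0.02² + 0.62² = 0.000400 + 0.000025 + 0.001225 + 0.003025 + 0.001600 + 0.001600 + 0.001600 + 0.002500 + 0.003600 + 0.000225 + 0.000400 + 0.384400 = 0.400600.
So 1 − D = 0.599400, i.e. 0.5994 to 4 decimal places.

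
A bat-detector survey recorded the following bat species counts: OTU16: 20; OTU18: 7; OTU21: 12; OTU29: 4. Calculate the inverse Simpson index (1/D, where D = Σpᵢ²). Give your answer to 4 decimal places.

3.0361

Total N = 20+7+12+4 = 43, so the proportions are 0.4651163, 0.1627907, 0.2790698, 0.0930233 (working shown to 7 dp, full precision carried).
D = 0.4651163² + 0.1627907² + 0.2790698² + 0.0930233² = 0.2163332 + 0.0265008 + 0.0778799 + 0.0086533 = 0.3293672.
So 1/D = 3.036125, i.e. 3.0361 to 4 decimal places.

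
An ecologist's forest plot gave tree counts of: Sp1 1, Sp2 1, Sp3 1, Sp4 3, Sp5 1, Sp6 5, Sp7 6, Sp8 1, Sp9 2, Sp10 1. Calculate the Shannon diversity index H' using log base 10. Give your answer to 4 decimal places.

Total N = 1+1+1+3+1+5+6+1+2+1 = 22, so the proportions are 0.045455, 0.045455, 0.045455, 0.136364, 0.045455, 0.227273, 0.272727, 0.045455, 0.090909, 0.045455 (working shown to 6 dp, full precision carried).
Each pᵢ log₁₀ pᵢ term: 0.045455×(-1.342423)=-0.061019, 0.045455×(-1.342423)=-0.061019, 0.045455×(-1.342423)=-0.061019, 0.136364×(-0.865301)=-0.117996, 0.045455×(-1.342423)=-0.061019, 0.227273×(-0.643453)=-0.146239, 0.272727×(-0.564271)=-0.153892, 0.045455×(-1.342423)=-0.061019, 0.090909×(-1.041393)=-0.094672, 0.045455×(-1.342423)=-0.061019.
Sum = -0.878914, so H' = 0.8789.

0.8789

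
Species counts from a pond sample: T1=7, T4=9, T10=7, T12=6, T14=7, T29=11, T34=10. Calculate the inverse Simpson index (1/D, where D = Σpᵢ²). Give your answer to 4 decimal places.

Total N = 7+9+7+6+7+11+10 = 57, so the proportions are 0.12280702, 0.15789474, 0.12280702, 0.10526316, 0.12280702, 0.19298246, 0.1754386 (working shown to 8 dp, full precision carried).
D = 0.12280702² + 0.15789474² + 0.12280702² + 0.10526316² + 0.12280702² + 0.19298246² + 0.1754386² = 0.01508156 + 0.02493075 + 0.01508156 + 0.01108033 + 0.01508156 + 0.03724223 + 0.03077870 = 0.14927670.
So 1/D = 6.698969, i.e. 6.6990 to 4 decimal places.

6.6990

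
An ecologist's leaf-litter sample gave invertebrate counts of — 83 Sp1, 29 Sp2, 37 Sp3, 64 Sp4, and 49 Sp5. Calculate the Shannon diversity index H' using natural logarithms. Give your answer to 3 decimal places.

Total N = 83+29+37+64+49 = 262, so the proportions are 0.31679, 0.11069, 0.14122, 0.24427, 0.18702 (working shown to 5 dp, full precision carried).
Each pᵢ ln pᵢ term: 0.31679×(-1.14950)=-0.36416, 0.11069×(-2.20105)=-0.24363, 0.14122×(-1.95743)=-0.27643, 0.24427×(-1.40946)=-0.34430, 0.18702×(-1.67652)=-0.31355.
Sum = -1.54206, so H' = 1.542.

1.542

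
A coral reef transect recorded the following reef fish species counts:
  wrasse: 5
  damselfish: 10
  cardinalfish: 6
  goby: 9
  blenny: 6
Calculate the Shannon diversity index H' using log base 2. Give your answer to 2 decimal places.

2.27

Total N = 5+10+6+9+6 = 36, so the proportions are 0.1389, 0.2778, 0.1667, 0.25, 0.1667 (working shown to 4 dp, full precision carried).
Each pᵢ log₂ pᵢ term: 0.1389×(-2.8480)=-0.3956, 0.2778×(-1.8480)=-0.5133, 0.1667×(-2.5850)=-0.4308, 0.25×(-2.0000)=-0.5000, 0.1667×(-2.5850)=-0.4308.
Sum = -2.2705, so H' = 2.27.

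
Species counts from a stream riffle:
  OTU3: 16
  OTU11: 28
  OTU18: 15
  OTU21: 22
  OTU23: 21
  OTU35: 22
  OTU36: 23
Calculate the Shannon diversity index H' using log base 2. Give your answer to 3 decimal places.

Total N = 16+28+15+22+21+22+23 = 147, so the proportions are 0.10884, 0.19048, 0.10204, 0.14966, 0.14286, 0.14966, 0.15646 (working shown to 5 dp, full precision carried).
Each pᵢ log₂ pᵢ term: 0.10884×(-3.19967)=-0.34826, 0.19048×(-2.39232)=-0.45568, 0.10204×(-3.29278)=-0.33600, 0.14966×(-2.74024)=-0.41010, 0.14286×(-2.80735)=-0.40105, 0.14966×(-2.74024)=-0.41010, 0.15646×(-2.67611)=-0.41871.
Sum = -2.77991, so H' = 2.780.

2.780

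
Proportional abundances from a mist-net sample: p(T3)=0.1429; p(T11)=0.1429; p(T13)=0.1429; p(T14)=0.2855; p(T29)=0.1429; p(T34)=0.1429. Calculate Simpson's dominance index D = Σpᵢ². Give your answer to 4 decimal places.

0.1836

D = 0.1429² + 0.1429² + 0.1429² + 0.2855² + 0.1429² + 0.1429² = 0.020420 + 0.020420 + 0.020420 + 0.081510 + 0.020420 + 0.020420 = 0.183612 (working shown to 6 dp, full precision carried).
To 4 decimal places, D = 0.1836.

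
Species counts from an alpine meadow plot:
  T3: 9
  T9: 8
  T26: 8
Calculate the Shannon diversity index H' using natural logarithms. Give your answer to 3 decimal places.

1.097

Total N = 9+8+8 = 25, so the proportions are 0.36, 0.32, 0.32 (working shown to 5 dp, full precision carried).
Each pᵢ ln pᵢ term: 0.36×(-1.02165)=-0.36779, 0.32×(-1.13943)=-0.36462, 0.32×(-1.13943)=-0.36462.
Sum = -1.09703, so H' = 1.097.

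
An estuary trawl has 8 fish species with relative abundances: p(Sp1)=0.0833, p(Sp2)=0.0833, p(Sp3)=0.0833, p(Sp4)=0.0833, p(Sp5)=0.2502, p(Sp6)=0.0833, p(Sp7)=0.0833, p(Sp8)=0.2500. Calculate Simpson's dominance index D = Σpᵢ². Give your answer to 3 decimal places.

D = 0.0833² + 0.0833² + 0.0833² + 0.0833² + 0.2502² + 0.0833² + 0.0833² + 0.25² = 0.00694 + 0.00694 + 0.00694 + 0.00694 + 0.06260 + 0.00694 + 0.00694 + 0.06250 = 0.16673 (working shown to 5 dp, full precision carried).
To 3 decimal places, D = 0.167.

0.167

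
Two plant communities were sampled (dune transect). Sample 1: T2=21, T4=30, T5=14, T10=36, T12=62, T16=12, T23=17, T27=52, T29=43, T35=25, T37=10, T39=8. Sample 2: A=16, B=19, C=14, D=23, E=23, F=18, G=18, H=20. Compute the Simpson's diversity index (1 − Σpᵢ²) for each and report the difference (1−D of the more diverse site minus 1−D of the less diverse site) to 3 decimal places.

Sample 1: N=330, proportions 0.06364, 0.09091, 0.04242, 0.10909, 0.18788, 0.03636, 0.05152, 0.15758, 0.1303, 0.07576, 0.0303, 0.02424, giving 1−D = 0.88566 (working shown to 5 dp, full precision carried).
Sample 2: N=151, proportions 0.10596, 0.12583, 0.09272, 0.15232, 0.15232, 0.11921, 0.11921, 0.13245, giving 1−D = 0.87198.
Difference = |0.88566 − 0.87198| = 0.01368, i.e. 0.014 to 3 decimal places.

0.014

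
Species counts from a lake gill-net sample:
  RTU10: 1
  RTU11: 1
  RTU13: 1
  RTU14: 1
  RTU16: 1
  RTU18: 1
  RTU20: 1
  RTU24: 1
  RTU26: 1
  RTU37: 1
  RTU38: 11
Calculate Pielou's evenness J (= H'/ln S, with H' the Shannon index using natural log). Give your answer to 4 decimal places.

Total N = 1+1+1+1+1+1+1+1+1+1+11 = 21, so the proportions are 0.047619, 0.047619, 0.047619, 0.047619, 0.047619, 0.047619, 0.047619, 0.047619, 0.047619, 0.047619, 0.52381 (working shown to 6 dp, full precision carried).
H' = −Σ pᵢ ln pᵢ = −((-0.144977) + (-0.144977) + (-0.144977) + (-0.144977) + (-0.144977) + (-0.144977) + (-0.144977) + (-0.144977) + (-0.144977) + (-0.144977) + (-0.338709)) = 1.788482.
With S = 11 species, ln S = 2.397895, so J = 1.788482/2.397895 = 0.745855, i.e. 0.7459 to 4 decimal places.

0.7459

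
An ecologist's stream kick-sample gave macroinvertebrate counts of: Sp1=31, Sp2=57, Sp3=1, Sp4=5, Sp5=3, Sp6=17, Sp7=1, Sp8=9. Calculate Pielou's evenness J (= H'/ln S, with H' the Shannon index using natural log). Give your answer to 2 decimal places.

0.70

Total N = 31+57+1+5+3+17+1+9 = 124, so the proportions are 0.25, 0.4597, 0.0081, 0.0403, 0.0242, 0.1371, 0.0081, 0.0726 (working shown to 4 dp, full precision carried).
H' = −Σ pᵢ ln pᵢ = −((-0.3466) + (-0.3573) + (-0.0389) + (-0.1295) + (-0.0900) + (-0.2724) + (-0.0389) + (-0.1904)) = 1.4639.
With S = 8 species, ln S = 2.0794, so J = 1.4639/2.0794 = 0.7040, i.e. 0.70 to 2 decimal places.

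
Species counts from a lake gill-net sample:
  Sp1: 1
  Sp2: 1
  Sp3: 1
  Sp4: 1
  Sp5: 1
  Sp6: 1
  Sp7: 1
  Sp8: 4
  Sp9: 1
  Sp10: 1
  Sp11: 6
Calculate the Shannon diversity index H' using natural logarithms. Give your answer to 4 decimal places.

2.0868

Total N = 1+1+1+1+1+1+1+4+1+1+6 = 19, so the proportions are 0.052632, 0.052632, 0.052632, 0.052632, 0.052632, 0.052632, 0.052632, 0.210526, 0.052632, 0.052632, 0.315789 (working shown to 6 dp, full precision carried).
Each pᵢ ln pᵢ term: 0.052632×(-2.944439)=-0.154970, 0.052632×(-2.944439)=-0.154970, 0.052632×(-2.944439)=-0.154970, 0.052632×(-2.944439)=-0.154970, 0.052632×(-2.944439)=-0.154970, 0.052632×(-2.944439)=-0.154970, 0.052632×(-2.944439)=-0.154970, 0.210526×(-1.558145)=-0.328030, 0.052632×(-2.944439)=-0.154970, 0.052632×(-2.944439)=-0.154970, 0.315789×(-1.152680)=-0.364004.
Sum = -2.086769, so H' = 2.0868.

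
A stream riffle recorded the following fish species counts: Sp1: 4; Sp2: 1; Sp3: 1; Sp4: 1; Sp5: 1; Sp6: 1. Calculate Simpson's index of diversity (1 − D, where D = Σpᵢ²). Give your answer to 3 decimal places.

Total N = 4+1+1+1+1+1 = 9, so the proportions are 0.44444, 0.11111, 0.11111, 0.11111, 0.11111, 0.11111 (working shown to 5 dp, full precision carried).
D = 0.44444² + 0.11111² + 0.11111² + 0.11111² + 0.11111² + 0.11111² = 0.19753 + 0.01235 + 0.01235 + 0.01235 + 0.01235 + 0.01235 = 0.25926.
So 1 − D = 0.74074, i.e. 0.741 to 3 decimal places.

0.741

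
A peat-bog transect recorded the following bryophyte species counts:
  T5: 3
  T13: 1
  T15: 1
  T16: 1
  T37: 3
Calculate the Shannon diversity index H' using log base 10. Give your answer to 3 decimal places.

Total N = 3+1+1+1+3 = 9, so the proportions are 0.33333, 0.11111, 0.11111, 0.11111, 0.33333 (working shown to 5 dp, full precision carried).
Each pᵢ log₁₀ pᵢ term: 0.33333×(-0.47712)=-0.15904, 0.11111×(-0.95424)=-0.10603, 0.11111×(-0.95424)=-0.10603, 0.11111×(-0.95424)=-0.10603, 0.33333×(-0.47712)=-0.15904.
Sum = -0.63616, so H' = 0.636.

0.636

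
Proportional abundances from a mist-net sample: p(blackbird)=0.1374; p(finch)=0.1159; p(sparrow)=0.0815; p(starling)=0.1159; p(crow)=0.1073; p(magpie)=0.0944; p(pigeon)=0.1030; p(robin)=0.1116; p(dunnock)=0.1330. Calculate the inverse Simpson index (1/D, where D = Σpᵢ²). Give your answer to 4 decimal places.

8.8056

D = 0.1374² + 0.1159² + 0.0815² + 0.1159² + 0.1073² + 0.0944² + 0.103² + 0.1116² + 0.133² = 0.01887876 + 0.01343281 + 0.00664225 + 0.01343281 + 0.01151329 + 0.00891136 + 0.01060900 + 0.01245456 + 0.01768900 = 0.11356384 (working shown to 8 dp, full precision carried).
So 1/D = 8.805620, i.e. 8.8056 to 4 decimal places.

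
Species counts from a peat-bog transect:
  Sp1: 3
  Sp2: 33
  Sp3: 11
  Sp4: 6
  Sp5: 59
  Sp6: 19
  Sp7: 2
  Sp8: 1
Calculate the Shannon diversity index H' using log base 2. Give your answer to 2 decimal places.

2.18

Total N = 3+33+11+6+59+19+2+1 = 134, so the proportions are 0.0224, 0.2463, 0.0821, 0.0448, 0.4403, 0.1418, 0.0149, 0.0075 (working shown to 4 dp, full precision carried).
Each pᵢ log₂ pᵢ term: 0.0224×(-5.4811)=-0.1227, 0.2463×(-2.0217)=-0.4979, 0.0821×(-3.6067)=-0.2961, 0.0448×(-4.4811)=-0.2006, 0.4403×(-1.1834)=-0.5211, 0.1418×(-2.8182)=-0.3996, 0.0149×(-6.0661)=-0.0905, 0.0075×(-7.0661)=-0.0527.
Sum = -2.1812, so H' = 2.18.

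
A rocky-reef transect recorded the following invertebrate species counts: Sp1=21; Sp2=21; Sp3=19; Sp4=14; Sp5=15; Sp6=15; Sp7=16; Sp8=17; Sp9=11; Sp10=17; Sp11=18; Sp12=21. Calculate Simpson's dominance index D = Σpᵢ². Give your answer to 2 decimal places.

0.09

Total N = 21+21+19+14+15+15+16+17+11+17+18+21 = 205, so the proportions are 0.1024, 0.1024, 0.0927, 0.0683, 0.0732, 0.0732, 0.078, 0.0829, 0.0537, 0.0829, 0.0878, 0.1024 (working shown to 4 dp, full precision carried).
D = 0.1024² + 0.1024² + 0.0927² + 0.0683² + 0.0732² + 0.0732² + 0.078² + 0.0829² + 0.0537² + 0.0829² + 0.0878² + 0.1024² = 0.0105 + 0.0105 + 0.0086 + 0.0047 + 0.0054 + 0.0054 + 0.0061 + 0.0069 + 0.0029 + 0.0069 + 0.0077 + 0.0105 = 0.0859.
To 2 decimal places, D = 0.09.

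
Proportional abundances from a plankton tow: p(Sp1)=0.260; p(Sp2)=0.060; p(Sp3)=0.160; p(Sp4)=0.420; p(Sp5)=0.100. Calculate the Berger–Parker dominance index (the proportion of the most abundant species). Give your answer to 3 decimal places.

The largest proportion is 0.42, i.e. d = 0.420 to 3 decimal places.

0.420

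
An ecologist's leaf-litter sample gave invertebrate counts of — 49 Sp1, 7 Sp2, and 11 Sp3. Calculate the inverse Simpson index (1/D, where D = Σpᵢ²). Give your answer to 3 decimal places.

Total N = 49+7+11 = 67, so the proportions are 0.731343, 0.104478, 0.164179 (working shown to 6 dp, full precision carried).
D = 0.731343² + 0.104478² + 0.164179² = 0.534863 + 0.010916 + 0.026955 = 0.572733.
So 1/D = 1.74601, i.e. 1.746 to 3 decimal places.

1.746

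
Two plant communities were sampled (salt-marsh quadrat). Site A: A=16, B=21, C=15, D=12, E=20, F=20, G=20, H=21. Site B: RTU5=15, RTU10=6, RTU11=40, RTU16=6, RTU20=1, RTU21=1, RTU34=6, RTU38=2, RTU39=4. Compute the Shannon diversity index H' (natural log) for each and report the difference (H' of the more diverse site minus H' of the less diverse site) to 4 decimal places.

0.4760

Site A: N=145, proportions 0.110345, 0.144828, 0.103448, 0.082759, 0.137931, 0.137931, 0.137931, 0.144828, giving H' = 2.063527 (working shown to 6 dp, full precision carried).
Site B: N=81, proportions 0.185185, 0.074074, 0.493827, 0.074074, 0.012346, 0.012346, 0.074074, 0.024691, 0.049383, giving H' = 1.587547.
Difference = |2.063527 − 1.587547| = 0.475980, i.e. 0.4760 to 4 decimal places.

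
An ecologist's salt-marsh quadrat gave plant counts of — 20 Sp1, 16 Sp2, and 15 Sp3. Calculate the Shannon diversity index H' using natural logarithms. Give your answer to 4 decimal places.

1.0907

Total N = 20+16+15 = 51, so the proportions are 0.392157, 0.313725, 0.294118 (working shown to 6 dp, full precision carried).
Each pᵢ ln pᵢ term: 0.392157×(-0.936093)=-0.367095, 0.313725×(-1.159237)=-0.363682, 0.294118×(-1.223775)=-0.359934.
Sum = -1.090712, so H' = 1.0907.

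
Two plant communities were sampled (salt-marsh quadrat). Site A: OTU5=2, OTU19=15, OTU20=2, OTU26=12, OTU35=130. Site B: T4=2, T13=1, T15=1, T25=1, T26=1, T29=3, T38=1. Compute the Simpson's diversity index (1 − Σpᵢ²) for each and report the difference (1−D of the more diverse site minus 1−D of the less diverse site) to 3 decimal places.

0.487

Site A: N=161, proportions 0.01242, 0.09317, 0.01242, 0.07453, 0.80745, giving 1−D = 0.33347 (working shown to 5 dp, full precision carried).
Site B: N=10, proportions 0.2, 0.1, 0.1, 0.1, 0.1, 0.3, 0.1, giving 1−D = 0.82000.
Difference = |0.33347 − 0.82000| = 0.48653, i.e. 0.487 to 3 decimal places.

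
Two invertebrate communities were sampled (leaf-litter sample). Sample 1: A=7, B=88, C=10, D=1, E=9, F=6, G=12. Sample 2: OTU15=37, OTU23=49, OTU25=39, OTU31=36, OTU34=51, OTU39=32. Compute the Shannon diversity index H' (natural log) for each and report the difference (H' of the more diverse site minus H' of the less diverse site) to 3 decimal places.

Sample 1: N=133, proportions 0.05263, 0.66165, 0.07519, 0.00752, 0.06767, 0.04511, 0.09023, giving H' = 1.19864 (working shown to 5 dp, full precision carried).
Sample 2: N=244, proportions 0.15164, 0.20082, 0.15984, 0.14754, 0.20902, 0.13115, giving H' = 1.77743.
Difference = |1.19864 − 1.77743| = 0.57879, i.e. 0.579 to 3 decimal places.

0.579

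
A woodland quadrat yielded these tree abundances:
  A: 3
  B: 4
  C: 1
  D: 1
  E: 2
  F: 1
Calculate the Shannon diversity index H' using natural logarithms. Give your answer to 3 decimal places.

1.633

Total N = 3+4+1+1+2+1 = 12, so the proportions are 0.25, 0.33333, 0.08333, 0.08333, 0.16667, 0.08333 (working shown to 5 dp, full precision carried).
Each pᵢ ln pᵢ term: 0.25×(-1.38629)=-0.34657, 0.33333×(-1.09861)=-0.36620, 0.08333×(-2.48491)=-0.20708, 0.08333×(-2.48491)=-0.20708, 0.16667×(-1.79176)=-0.29863, 0.08333×(-2.48491)=-0.20708.
Sum = -1.63263, so H' = 1.633.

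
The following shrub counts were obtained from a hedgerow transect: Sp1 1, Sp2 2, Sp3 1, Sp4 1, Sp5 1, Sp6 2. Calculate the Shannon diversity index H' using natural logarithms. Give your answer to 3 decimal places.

1.733

Total N = 1+2+1+1+1+2 = 8, so the proportions are 0.125, 0.25, 0.125, 0.125, 0.125, 0.25 (working shown to 5 dp, full precision carried).
Each pᵢ ln pᵢ term: 0.125×(-2.07944)=-0.25993, 0.25×(-1.38629)=-0.34657, 0.125×(-2.07944)=-0.25993, 0.125×(-2.07944)=-0.25993, 0.125×(-2.07944)=-0.25993, 0.25×(-1.38629)=-0.34657.
Sum = -1.73287, so H' = 1.733.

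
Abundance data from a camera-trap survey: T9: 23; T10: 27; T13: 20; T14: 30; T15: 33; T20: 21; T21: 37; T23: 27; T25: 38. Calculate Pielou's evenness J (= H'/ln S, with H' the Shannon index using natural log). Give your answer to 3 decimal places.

Total N = 23+27+20+30+33+21+37+27+38 = 256, so the proportions are 0.08984, 0.10547, 0.07812, 0.11719, 0.12891, 0.08203, 0.14453, 0.10547, 0.14844 (working shown to 5 dp, full precision carried).
H' = −Σ pᵢ ln pᵢ = −((-0.21649) + (-0.23724) + (-0.19918) + (-0.25125) + (-0.26409) + (-0.20513) + (-0.27956) + (-0.23724) + (-0.28316)) = 2.17333.
With S = 9 species, ln S = 2.19722, so J = 2.17333/2.19722 = 0.98912, i.e. 0.989 to 3 decimal places.

0.989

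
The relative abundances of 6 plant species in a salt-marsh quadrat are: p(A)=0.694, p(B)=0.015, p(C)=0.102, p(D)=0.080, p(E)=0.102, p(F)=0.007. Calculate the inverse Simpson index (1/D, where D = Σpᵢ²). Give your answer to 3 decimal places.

D = 0.694² + 0.015² + 0.102² + 0.08² + 0.102² + 0.007² = 0.481636 + 0.000225 + 0.010404 + 0.006400 + 0.010404 + 0.000049 = 0.509118 (working shown to 6 dp, full precision carried).
So 1/D = 1.96418, i.e. 1.964 to 3 decimal places.

1.964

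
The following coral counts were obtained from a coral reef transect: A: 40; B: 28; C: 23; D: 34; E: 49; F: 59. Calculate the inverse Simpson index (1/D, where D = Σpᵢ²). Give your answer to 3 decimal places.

Total N = 40+28+23+34+49+59 = 233, so the proportions are 0.1716738, 0.1201717, 0.0987124, 0.1459227, 0.2103004, 0.2532189 (working shown to 7 dp, full precision carried).
D = 0.1716738² + 0.1201717² + 0.0987124² + 0.1459227² + 0.2103004² + 0.2532189² = 0.0294719 + 0.0144412 + 0.0097441 + 0.0212934 + 0.0442263 + 0.0641198 = 0.1832968.
So 1/D = 5.45563, i.e. 5.456 to 3 decimal places.

5.456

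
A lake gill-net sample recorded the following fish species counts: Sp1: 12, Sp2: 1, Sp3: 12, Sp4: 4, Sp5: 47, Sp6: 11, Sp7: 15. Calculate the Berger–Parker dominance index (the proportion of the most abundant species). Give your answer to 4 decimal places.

0.4608

Total N = 12+1+12+4+47+11+15 = 102, so the proportions are 0.117647, 0.009804, 0.117647, 0.039216, 0.460784, 0.107843, 0.147059 (working shown to 6 dp, full precision carried).
The largest proportion is 0.460784, i.e. d = 0.4608 to 4 decimal places.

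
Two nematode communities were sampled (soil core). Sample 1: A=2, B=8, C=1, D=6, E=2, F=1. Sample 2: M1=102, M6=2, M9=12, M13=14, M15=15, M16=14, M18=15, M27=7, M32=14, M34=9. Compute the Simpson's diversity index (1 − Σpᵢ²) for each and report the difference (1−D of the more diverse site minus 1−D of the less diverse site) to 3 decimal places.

0.007

Sample 1: N=20, proportions 0.1, 0.4, 0.05, 0.3, 0.1, 0.05, giving 1−D = 0.72500 (working shown to 5 dp, full precision carried).
Sample 2: N=204, proportions 0.5, 0.0098, 0.05882, 0.06863, 0.07353, 0.06863, 0.07353, 0.03431, 0.06863, 0.04412, giving 1−D = 0.71838.
Difference = |0.72500 − 0.71838| = 0.00662, i.e. 0.007 to 3 decimal places.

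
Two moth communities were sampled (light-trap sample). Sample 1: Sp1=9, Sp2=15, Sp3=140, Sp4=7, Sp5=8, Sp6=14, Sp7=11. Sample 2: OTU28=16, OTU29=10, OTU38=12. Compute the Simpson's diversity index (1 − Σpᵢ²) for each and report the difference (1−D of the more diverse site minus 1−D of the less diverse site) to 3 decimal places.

Sample 1: N=204, proportions 0.04412, 0.07353, 0.68627, 0.03431, 0.03922, 0.06863, 0.05392, giving 1−D = 0.51134 (working shown to 5 dp, full precision carried).
Sample 2: N=38, proportions 0.42105, 0.26316, 0.31579, giving 1−D = 0.65374.
Difference = |0.51134 − 0.65374| = 0.14240, i.e. 0.142 to 3 decimal places.

0.142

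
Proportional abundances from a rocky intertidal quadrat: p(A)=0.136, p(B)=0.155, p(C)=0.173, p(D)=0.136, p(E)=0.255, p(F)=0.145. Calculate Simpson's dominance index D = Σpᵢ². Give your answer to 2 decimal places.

D = 0.136² + 0.155² + 0.173² + 0.136² + 0.255² + 0.145² = 0.0185 + 0.0240 + 0.0299 + 0.0185 + 0.0650 + 0.0210 = 0.1770 (working shown to 4 dp, full precision carried).
To 2 decimal places, D = 0.18.

0.18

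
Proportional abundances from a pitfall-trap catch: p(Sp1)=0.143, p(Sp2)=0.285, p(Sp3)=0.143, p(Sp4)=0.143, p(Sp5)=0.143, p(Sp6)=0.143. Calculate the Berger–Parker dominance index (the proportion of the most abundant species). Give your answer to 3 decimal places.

0.285

The largest proportion is 0.285, i.e. d = 0.285 to 3 decimal places.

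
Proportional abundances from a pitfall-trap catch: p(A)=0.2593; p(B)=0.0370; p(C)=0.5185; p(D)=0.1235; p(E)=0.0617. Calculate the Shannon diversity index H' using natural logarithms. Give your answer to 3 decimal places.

Each pᵢ ln pᵢ term (working shown to 5 dp, full precision carried): 0.2593×(-1.34977)=-0.35000, 0.037×(-3.29684)=-0.12198, 0.5185×(-0.65682)=-0.34056, 0.1235×(-2.09151)=-0.25830, 0.0617×(-2.78547)=-0.17186.
Sum = -1.24270, so H' = 1.243.

1.243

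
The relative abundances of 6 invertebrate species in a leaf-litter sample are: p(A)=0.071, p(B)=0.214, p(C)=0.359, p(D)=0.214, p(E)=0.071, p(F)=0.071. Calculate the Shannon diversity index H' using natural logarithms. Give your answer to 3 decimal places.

1.591

Each pᵢ ln pᵢ term (working shown to 5 dp, full precision carried): 0.071×(-2.64508)=-0.18780, 0.214×(-1.54178)=-0.32994, 0.359×(-1.02443)=-0.36777, 0.214×(-1.54178)=-0.32994, 0.071×(-2.64508)=-0.18780, 0.071×(-2.64508)=-0.18780.
Sum = -1.59105, so H' = 1.591.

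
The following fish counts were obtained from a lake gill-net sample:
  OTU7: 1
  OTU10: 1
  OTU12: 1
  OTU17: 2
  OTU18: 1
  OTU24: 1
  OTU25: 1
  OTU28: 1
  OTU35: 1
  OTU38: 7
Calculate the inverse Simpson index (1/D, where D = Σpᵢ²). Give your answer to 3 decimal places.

4.738

Total N = 1+1+1+2+1+1+1+1+1+7 = 17, so the proportions are 0.0588235, 0.0588235, 0.0588235, 0.1176471, 0.0588235, 0.0588235, 0.0588235, 0.0588235, 0.0588235, 0.4117647 (working shown to 7 dp, full precision carried).
D = 0.0588235² + 0.0588235² + 0.0588235² + 0.1176471² + 0.0588235² + 0.0588235² + 0.0588235² + 0.0588235² + 0.0588235² + 0.4117647² = 0.0034602 + 0.0034602 + 0.0034602 + 0.0138408 + 0.0034602 + 0.0034602 + 0.0034602 + 0.0034602 + 0.0034602 + 0.1695502 = 0.2110727.
So 1/D = 4.73770, i.e. 4.738 to 3 decimal places.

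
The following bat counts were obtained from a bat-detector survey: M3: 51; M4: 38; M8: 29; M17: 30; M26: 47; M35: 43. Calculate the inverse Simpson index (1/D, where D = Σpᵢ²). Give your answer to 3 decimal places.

5.754

Total N = 51+38+29+30+47+43 = 238, so the proportions are 0.2142857, 0.1596639, 0.1218487, 0.1260504, 0.197479, 0.1806723 (working shown to 7 dp, full precision carried).
D = 0.2142857² + 0.1596639² + 0.1218487² + 0.1260504² + 0.197479² + 0.1806723² = 0.0459184 + 0.0254925 + 0.0148471 + 0.0158887 + 0.0389980 + 0.0326425 = 0.1737872.
So 1/D = 5.75416, i.e. 5.754 to 3 decimal places.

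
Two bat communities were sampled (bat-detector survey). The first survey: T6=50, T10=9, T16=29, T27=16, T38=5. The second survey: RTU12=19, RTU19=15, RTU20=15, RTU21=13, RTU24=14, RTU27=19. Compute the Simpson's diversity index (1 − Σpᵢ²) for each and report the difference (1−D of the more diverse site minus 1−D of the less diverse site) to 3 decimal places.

The first survey: N=109, proportions 0.45872, 0.08257, 0.26606, 0.14679, 0.04587, giving 1−D = 0.68833 (working shown to 5 dp, full precision carried).
The second survey: N=95, proportions 0.2, 0.15789, 0.15789, 0.13684, 0.14737, 0.2, giving 1−D = 0.82970.
Difference = |0.68833 − 0.82970| = 0.14137, i.e. 0.141 to 3 decimal places.

0.141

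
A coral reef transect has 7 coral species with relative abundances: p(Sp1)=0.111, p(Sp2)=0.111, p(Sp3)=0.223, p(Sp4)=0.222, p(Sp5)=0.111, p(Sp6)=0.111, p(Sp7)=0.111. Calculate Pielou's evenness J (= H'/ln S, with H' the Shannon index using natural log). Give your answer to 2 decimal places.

H' = −Σ pᵢ ln pᵢ = −((-0.2440) + (-0.2440) + (-0.3346) + (-0.3341) + (-0.2440) + (-0.2440) + (-0.2440)) = 1.8888 (working shown to 4 dp, full precision carried).
With S = 7 species, ln S = 1.9459, so J = 1.8888/1.9459 = 0.9706, i.e. 0.97 to 2 decimal places.

0.97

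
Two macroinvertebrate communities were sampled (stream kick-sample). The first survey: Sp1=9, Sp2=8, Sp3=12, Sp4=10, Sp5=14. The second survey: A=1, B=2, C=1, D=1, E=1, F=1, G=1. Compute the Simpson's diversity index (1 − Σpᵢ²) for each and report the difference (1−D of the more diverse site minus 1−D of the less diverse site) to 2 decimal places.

0.05

The first survey: N=53, proportions 0.16981, 0.15094, 0.22642, 0.18868, 0.26415, giving 1−D = 0.79174 (working shown to 5 dp, full precision carried).
The second survey: N=8, proportions 0.125, 0.25, 0.125, 0.125, 0.125, 0.125, 0.125, giving 1−D = 0.84375.
Difference = |0.79174 − 0.84375| = 0.05201, i.e. 0.05 to 2 decimal places.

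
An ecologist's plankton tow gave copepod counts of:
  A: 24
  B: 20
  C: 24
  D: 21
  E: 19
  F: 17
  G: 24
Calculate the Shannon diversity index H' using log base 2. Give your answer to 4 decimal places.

2.7964

Total N = 24+20+24+21+19+17+24 = 149, so the proportions are 0.161074, 0.134228, 0.161074, 0.14094, 0.127517, 0.114094, 0.161074 (working shown to 6 dp, full precision carried).
Each pᵢ log₂ pᵢ term: 0.161074×(-2.634206)=-0.424302, 0.134228×(-2.897240)=-0.388891, 0.161074×(-2.634206)=-0.424302, 0.14094×(-2.826851)=-0.398415, 0.127517×(-2.971241)=-0.378883, 0.114094×(-3.131706)=-0.357309, 0.161074×(-2.634206)=-0.424302.
Sum = -2.796403, so H' = 2.7964.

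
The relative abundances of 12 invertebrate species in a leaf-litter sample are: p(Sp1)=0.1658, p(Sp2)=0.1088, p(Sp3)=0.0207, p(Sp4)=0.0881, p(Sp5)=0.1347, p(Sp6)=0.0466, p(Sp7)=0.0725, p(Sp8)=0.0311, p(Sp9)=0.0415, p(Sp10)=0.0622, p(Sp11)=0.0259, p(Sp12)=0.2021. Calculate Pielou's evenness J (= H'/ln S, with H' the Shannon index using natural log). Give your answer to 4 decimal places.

0.9124

H' = −Σ pᵢ ln pᵢ = −((-0.297938) + (-0.241345) + (-0.080267) + (-0.214020) + (-0.270034) + (-0.142883) + (-0.190252) + (-0.107934) + (-0.132056) + (-0.172754) + (-0.094626) + (-0.323156)) = 2.267265 (working shown to 6 dp, full precision carried).
With S = 12 species, ln S = 2.484907, so J = 2.267265/2.484907 = 0.912414, i.e. 0.9124 to 4 decimal places.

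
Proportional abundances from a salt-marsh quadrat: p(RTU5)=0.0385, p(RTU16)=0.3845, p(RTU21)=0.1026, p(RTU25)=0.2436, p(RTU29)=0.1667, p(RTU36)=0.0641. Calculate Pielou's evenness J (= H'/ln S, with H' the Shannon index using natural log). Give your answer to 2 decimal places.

H' = −Σ pᵢ ln pᵢ = −((-0.1254) + (-0.3675) + (-0.2336) + (-0.3440) + (-0.2987) + (-0.1761)) = 1.5453 (working shown to 4 dp, full precision carried).
With S = 6 species, ln S = 1.7918, so J = 1.5453/1.7918 = 0.8624, i.e. 0.86 to 2 decimal places.

0.86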